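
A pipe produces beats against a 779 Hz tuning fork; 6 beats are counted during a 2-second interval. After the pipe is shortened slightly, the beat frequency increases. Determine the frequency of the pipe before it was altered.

Beat frequency = 6/2 = 3 Hz.
|f − 779| = 3, so the pipe was at either 776 Hz or 782 Hz.
A shorter pipe has a higher fundamental; the adjustment raises the pipe's frequency.
The beat rate rose, so the adjustment moved the pipe further from 779 Hz — it was already above the reference.

782 Hz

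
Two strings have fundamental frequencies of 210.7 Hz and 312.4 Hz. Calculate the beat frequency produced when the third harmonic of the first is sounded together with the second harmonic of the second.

Third harmonic of the first: 3·210.7 = 632.1 Hz.
Second harmonic of the second: 2·312.4 = 624.8 Hz.
f_beat = |632.1 − 624.8| = 7.3 Hz.

7.3 Hz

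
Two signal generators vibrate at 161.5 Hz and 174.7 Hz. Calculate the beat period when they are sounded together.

f_beat = |161.5 − 174.7| = 13.2 Hz.
Beat period T = 1 / f_beat = 1 / 13.2 s.

0.076 s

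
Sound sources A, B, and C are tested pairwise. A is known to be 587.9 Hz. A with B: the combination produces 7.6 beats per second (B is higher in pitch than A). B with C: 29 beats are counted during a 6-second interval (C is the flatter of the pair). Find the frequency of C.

B is above A, so f_B = 587.9 + 7.6 = 595.5 Hz.
B–C: Beat frequency = 29/6 = 4.8333 Hz.
C is below B, so f_C = 595.5 − 4.8333 = 590.6667 Hz.

590.6667 Hz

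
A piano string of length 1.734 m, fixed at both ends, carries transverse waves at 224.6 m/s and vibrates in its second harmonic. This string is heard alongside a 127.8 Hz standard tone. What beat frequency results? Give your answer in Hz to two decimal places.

1.73 Hz

For a string fixed at both ends, f_n = n·v/(2L) = 2·224.6/(2·1.734) = 129.5271 Hz.
f_beat = |129.5271 − 127.8| = 1.73 Hz.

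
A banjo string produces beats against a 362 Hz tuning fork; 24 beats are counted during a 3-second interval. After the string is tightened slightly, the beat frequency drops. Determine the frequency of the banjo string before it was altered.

Beat frequency = 24/3 = 8 Hz.
|f − 362| = 8, so the banjo string was at either 354 Hz or 370 Hz.
Increasing tension raises a string's frequency; the adjustment raises the banjo string's frequency.
The beat rate fell, so the adjustment moved the banjo string toward 362 Hz — it must have started below the reference.

354 Hz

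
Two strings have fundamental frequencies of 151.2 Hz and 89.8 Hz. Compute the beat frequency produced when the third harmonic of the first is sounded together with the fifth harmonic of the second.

4.6 Hz

Third harmonic of the first: 3·151.2 = 453.6 Hz.
Fifth harmonic of the second: 5·89.8 = 449.0 Hz.
f_beat = |453.6 − 449.0| = 4.6 Hz.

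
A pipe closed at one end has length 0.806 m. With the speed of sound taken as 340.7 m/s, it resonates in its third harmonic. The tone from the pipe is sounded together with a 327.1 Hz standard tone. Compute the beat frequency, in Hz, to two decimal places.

Closed pipe (odd harmonics): f_n = n·v/(4L) = 3·340.7/(4·0.806) = 317.0285 Hz.
f_beat = |317.0285 − 327.1| = 10.07 Hz.

10.07 Hz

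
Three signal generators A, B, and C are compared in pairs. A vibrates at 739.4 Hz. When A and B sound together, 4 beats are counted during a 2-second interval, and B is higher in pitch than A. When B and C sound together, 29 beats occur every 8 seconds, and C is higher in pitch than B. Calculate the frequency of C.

745.025 Hz

A–B: Beat frequency = 4/2 = 2 Hz.
B is above A, so f_B = 739.4 + 2 = 741.4 Hz.
B–C: Beat frequency = 29/8 = 3.625 Hz.
C is above B, so f_C = 741.4 + 3.625 = 745.025 Hz.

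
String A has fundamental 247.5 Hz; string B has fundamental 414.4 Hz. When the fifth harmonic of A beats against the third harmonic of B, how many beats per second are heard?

Fifth harmonic of the first: 5·247.5 = 1237.5 Hz.
Third harmonic of the second: 3·414.4 = 1243.2 Hz.
f_beat = |1237.5 − 1243.2| = 5.7 Hz.

5.7 Hz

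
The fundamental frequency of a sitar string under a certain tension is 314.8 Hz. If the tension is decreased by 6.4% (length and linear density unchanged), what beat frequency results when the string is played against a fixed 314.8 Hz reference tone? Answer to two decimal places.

10.24 Hz

For a string, f ∝ √T, so the new frequency is 314.8·√0.936 = 304.5598 Hz.
f_beat = |304.5598 − 314.8| = 10.24 Hz.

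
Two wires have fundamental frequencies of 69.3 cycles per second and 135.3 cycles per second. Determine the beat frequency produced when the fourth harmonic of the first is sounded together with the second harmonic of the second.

Fourth harmonic of the first: 4·69.3 = 277.2 Hz.
Second harmonic of the second: 2·135.3 = 270.6 Hz.
f_beat = |277.2 − 270.6| = 6.6 Hz.

6.6 Hz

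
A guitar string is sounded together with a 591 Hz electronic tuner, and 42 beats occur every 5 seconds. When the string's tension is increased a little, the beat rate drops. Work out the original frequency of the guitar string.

582.6 Hz

Beat frequency = 42/5 = 8.4 Hz.
|f − 591| = 8.4, so the guitar string was at either 582.6 Hz or 599.4 Hz.
Higher tension means higher frequency; the adjustment raises the guitar string's frequency.
The beat rate fell, so the adjustment moved the guitar string toward 591 Hz — it must have started below the reference.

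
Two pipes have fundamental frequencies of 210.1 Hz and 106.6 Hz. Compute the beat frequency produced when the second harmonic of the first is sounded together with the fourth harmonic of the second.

6.2 Hz

Second harmonic of the first: 2·210.1 = 420.2 Hz.
Fourth harmonic of the second: 4·106.6 = 426.4 Hz.
f_beat = |420.2 − 426.4| = 6.2 Hz.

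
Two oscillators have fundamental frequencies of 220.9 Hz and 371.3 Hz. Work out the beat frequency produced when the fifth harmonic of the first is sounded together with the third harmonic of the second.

9.4 Hz

Fifth harmonic of the first: 5·220.9 = 1104.5 Hz.
Third harmonic of the second: 3·371.3 = 1113.9 Hz.
f_beat = |1104.5 − 1113.9| = 9.4 Hz.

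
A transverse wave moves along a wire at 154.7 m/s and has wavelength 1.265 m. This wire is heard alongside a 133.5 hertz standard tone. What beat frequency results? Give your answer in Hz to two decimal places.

11.21 Hz

Source frequency f = v/λ = 154.7/1.265 = 122.2925 Hz.
f_beat = |122.2925 − 133.5| = 11.21 Hz.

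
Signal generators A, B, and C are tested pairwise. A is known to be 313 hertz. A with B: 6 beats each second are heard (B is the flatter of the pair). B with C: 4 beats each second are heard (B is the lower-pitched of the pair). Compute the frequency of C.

311 Hz

B is below A, so f_B = 313 − 6 = 307 Hz.
C is above B, so f_C = 307 + 4 = 311 Hz.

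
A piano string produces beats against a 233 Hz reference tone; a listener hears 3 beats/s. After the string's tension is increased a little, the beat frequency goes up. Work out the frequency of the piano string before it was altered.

|f − 233| = 3, so the piano string was at either 230 Hz or 236 Hz.
Higher tension means higher frequency; the adjustment raises the piano string's frequency.
The beat rate rose, so the adjustment moved the piano string further from 233 Hz — it was already above the reference.

236 Hz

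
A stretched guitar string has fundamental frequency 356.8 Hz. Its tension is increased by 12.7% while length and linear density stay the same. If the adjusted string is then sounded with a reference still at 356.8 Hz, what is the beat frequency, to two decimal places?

21.98 Hz

For a string, f ∝ √T, so the new frequency is 356.8·√1.127 = 378.7798 Hz.
f_beat = |378.7798 − 356.8| = 21.98 Hz.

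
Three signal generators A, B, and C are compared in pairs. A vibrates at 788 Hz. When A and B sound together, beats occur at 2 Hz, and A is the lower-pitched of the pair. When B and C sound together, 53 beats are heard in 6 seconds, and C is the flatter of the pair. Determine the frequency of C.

781.1667 Hz

B is above A, so f_B = 788 + 2 = 790 Hz.
B–C: Beat frequency = 53/6 = 8.8333 Hz.
C is below B, so f_C = 790 − 8.8333 = 781.1667 Hz.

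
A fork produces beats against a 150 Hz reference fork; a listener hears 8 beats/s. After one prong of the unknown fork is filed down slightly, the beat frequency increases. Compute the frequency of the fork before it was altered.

158 Hz

|f − 150| = 8, so the fork was at either 142 Hz or 158 Hz.
Filing a prong removes mass and raises the fork's frequency; the adjustment raises the fork's frequency.
The beat rate rose, so the adjustment moved the fork further from 150 Hz — it was already above the reference.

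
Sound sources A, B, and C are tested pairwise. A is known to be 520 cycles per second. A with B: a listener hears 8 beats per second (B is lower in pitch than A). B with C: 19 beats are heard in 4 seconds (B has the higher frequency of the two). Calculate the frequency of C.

507.25 Hz

B is below A, so f_B = 520 − 8 = 512 Hz.
B–C: Beat frequency = 19/4 = 4.75 Hz.
C is below B, so f_C = 512 − 4.75 = 507.25 Hz.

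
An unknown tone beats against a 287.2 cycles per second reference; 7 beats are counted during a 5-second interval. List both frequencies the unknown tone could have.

285.8 Hz or 288.6 Hz

Beat frequency = 7/5 = 1.4 Hz.
|f − 287.2| = 1.4, so f = 287.2 ± 1.4.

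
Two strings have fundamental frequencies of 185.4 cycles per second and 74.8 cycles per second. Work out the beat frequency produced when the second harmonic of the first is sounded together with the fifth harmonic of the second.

3.2 Hz

Second harmonic of the first: 2·185.4 = 370.8 Hz.
Fifth harmonic of the second: 5·74.8 = 374.0 Hz.
f_beat = |370.8 − 374.0| = 3.2 Hz.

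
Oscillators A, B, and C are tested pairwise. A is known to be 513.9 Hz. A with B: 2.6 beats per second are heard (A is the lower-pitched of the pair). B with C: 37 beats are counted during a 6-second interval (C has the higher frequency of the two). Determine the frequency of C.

B is above A, so f_B = 513.9 + 2.6 = 516.5 Hz.
B–C: Beat frequency = 37/6 = 6.1667 Hz.
C is above B, so f_C = 516.5 + 6.1667 = 522.6667 Hz.

522.6667 Hz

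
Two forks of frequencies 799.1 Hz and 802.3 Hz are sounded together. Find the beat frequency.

3.2 Hz

The beat frequency equals the magnitude of the frequency difference.
|799.1 − 802.3| = 3.2 Hz.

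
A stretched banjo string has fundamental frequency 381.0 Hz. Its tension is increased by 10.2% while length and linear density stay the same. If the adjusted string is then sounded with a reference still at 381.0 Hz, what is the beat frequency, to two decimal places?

For a string, f ∝ √T, so the new frequency is 381.0·√1.102 = 399.9593 Hz.
f_beat = |399.9593 − 381.0| = 18.96 Hz.

18.96 Hz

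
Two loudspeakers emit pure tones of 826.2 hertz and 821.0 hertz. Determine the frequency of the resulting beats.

Beats arise from superposition of two nearby frequencies; the beat rate is |f₁ − f₂|.
|826.2 − 821.0| = 5.2 Hz.

5.2 Hz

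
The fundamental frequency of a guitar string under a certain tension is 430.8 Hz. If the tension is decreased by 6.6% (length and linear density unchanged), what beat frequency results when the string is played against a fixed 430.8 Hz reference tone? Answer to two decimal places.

For a string, f ∝ √T, so the new frequency is 430.8·√0.934 = 416.3410 Hz.
f_beat = |416.3410 − 430.8| = 14.46 Hz.

14.46 Hz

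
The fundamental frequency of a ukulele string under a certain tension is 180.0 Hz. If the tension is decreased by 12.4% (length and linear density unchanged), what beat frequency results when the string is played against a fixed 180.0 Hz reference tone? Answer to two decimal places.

11.53 Hz

For a string, f ∝ √T, so the new frequency is 180.0·√0.876 = 168.4708 Hz.
f_beat = |168.4708 − 180.0| = 11.53 Hz.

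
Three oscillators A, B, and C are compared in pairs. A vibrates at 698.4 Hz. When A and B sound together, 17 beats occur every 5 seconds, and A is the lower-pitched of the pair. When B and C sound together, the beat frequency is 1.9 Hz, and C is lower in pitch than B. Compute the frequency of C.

699.9 Hz

A–B: Beat frequency = 17/5 = 3.4 Hz.
B is above A, so f_B = 698.4 + 3.4 = 701.8 Hz.
C is below B, so f_C = 701.8 − 1.9 = 699.9 Hz.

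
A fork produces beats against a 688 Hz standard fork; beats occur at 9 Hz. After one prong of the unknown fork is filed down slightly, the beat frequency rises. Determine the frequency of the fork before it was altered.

697 Hz

|f − 688| = 9, so the fork was at either 679 Hz or 697 Hz.
Filing a prong removes mass and raises the fork's frequency; the adjustment raises the fork's frequency.
The beat rate rose, so the adjustment moved the fork further from 688 Hz — it was already above the reference.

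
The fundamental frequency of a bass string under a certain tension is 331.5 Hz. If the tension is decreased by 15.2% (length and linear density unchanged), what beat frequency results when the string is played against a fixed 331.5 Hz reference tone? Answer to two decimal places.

26.23 Hz

For a string, f ∝ √T, so the new frequency is 331.5·√0.848 = 305.2681 Hz.
f_beat = |305.2681 − 331.5| = 26.23 Hz.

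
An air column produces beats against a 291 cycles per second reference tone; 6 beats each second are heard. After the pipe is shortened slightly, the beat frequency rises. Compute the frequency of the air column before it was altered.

|f − 291| = 6, so the air column was at either 285 Hz or 297 Hz.
A shorter pipe has a higher fundamental; the adjustment raises the air column's frequency.
The beat rate rose, so the adjustment moved the air column further from 291 Hz — it was already above the reference.

297 Hz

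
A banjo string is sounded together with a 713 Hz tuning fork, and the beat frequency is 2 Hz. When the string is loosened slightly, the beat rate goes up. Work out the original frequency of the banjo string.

|f − 713| = 2, so the banjo string was at either 711 Hz or 715 Hz.
Reducing tension lowers a string's frequency; the adjustment lowers the banjo string's frequency.
The beat rate rose, so the adjustment moved the banjo string further from 713 Hz — it was already below the reference.

711 Hz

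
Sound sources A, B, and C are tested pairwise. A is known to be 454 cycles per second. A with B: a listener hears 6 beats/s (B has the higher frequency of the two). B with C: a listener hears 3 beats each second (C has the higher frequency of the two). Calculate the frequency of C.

463 Hz

B is above A, so f_B = 454 + 6 = 460 Hz.
C is above B, so f_C = 460 + 3 = 463 Hz.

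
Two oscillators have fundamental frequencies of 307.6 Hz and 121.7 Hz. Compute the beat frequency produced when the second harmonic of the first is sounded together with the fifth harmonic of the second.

6.7 Hz

Second harmonic of the first: 2·307.6 = 615.2 Hz.
Fifth harmonic of the second: 5·121.7 = 608.5 Hz.
f_beat = |615.2 − 608.5| = 6.7 Hz.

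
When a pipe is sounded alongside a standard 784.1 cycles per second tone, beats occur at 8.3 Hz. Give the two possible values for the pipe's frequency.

775.8 Hz or 792.4 Hz

|f − 784.1| = 8.3, so f = 784.1 ± 8.3.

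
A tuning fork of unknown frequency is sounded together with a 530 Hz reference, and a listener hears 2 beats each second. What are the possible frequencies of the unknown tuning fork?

|f − 530| = 2, so f = 530 ± 2.

528 Hz or 532 Hz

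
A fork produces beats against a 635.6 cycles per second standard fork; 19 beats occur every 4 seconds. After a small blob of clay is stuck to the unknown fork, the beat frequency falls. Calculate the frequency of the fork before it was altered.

Beat frequency = 19/4 = 4.75 Hz.
|f − 635.6| = 4.75, so the fork was at either 630.85 Hz or 640.35 Hz.
Adding mass to a fork lowers its frequency; the adjustment lowers the fork's frequency.
The beat rate fell, so the adjustment moved the fork toward 635.6 Hz — it must have started above the reference.

640.35 Hz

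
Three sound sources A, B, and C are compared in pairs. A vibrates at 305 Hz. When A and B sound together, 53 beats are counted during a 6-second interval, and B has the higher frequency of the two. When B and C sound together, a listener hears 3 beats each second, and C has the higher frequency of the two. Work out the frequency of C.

A–B: Beat frequency = 53/6 = 8.8333 Hz.
B is above A, so f_B = 305 + 8.8333 = 313.8333 Hz.
C is above B, so f_C = 313.8333 + 3 = 316.8333 Hz.

316.8333 Hz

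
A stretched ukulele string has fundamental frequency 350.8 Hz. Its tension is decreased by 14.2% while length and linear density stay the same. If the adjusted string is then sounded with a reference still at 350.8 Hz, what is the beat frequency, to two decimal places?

25.86 Hz

For a string, f ∝ √T, so the new frequency is 350.8·√0.858 = 324.9400 Hz.
f_beat = |324.9400 − 350.8| = 25.86 Hz.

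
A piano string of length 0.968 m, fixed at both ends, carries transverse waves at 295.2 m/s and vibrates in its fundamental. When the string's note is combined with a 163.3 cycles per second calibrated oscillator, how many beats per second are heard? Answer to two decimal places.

For a string fixed at both ends, f_n = n·v/(2L) = 1·295.2/(2·0.968) = 152.4793 Hz.
f_beat = |152.4793 − 163.3| = 10.82 Hz.

10.82 Hz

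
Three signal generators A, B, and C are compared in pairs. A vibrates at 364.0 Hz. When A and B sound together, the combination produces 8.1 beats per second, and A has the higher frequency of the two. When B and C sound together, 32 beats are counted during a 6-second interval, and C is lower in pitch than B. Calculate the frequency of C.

B is below A, so f_B = 364.0 − 8.1 = 355.9 Hz.
B–C: Beat frequency = 32/6 = 5.3333 Hz.
C is below B, so f_C = 355.9 − 5.3333 = 350.5667 Hz.

350.5667 Hz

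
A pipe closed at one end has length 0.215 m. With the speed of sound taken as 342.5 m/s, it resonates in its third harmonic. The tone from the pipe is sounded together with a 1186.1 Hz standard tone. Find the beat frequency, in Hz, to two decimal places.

8.67 Hz

Closed pipe (odd harmonics): f_n = n·v/(4L) = 3·342.5/(4·0.215) = 1194.7674 Hz.
f_beat = |1194.7674 − 1186.1| = 8.67 Hz.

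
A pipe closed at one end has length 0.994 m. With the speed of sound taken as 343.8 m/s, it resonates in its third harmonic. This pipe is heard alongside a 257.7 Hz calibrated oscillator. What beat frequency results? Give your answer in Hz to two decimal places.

1.71 Hz

Closed pipe (odd harmonics): f_n = n·v/(4L) = 3·343.8/(4·0.994) = 259.4064 Hz.
f_beat = |259.4064 − 257.7| = 1.71 Hz.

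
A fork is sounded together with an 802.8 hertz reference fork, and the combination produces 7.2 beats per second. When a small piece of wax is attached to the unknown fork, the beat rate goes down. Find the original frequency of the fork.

|f − 802.8| = 7.2, so the fork was at either 795.6 Hz or 810 Hz.
Loading a fork with wax lowers its frequency; the adjustment lowers the fork's frequency.
The beat rate fell, so the adjustment moved the fork toward 802.8 Hz — it must have started above the reference.

810 Hz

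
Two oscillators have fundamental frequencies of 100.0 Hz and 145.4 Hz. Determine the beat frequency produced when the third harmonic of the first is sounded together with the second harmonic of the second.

Third harmonic of the first: 3·100.0 = 300.0 Hz.
Second harmonic of the second: 2·145.4 = 290.8 Hz.
f_beat = |300.0 − 290.8| = 9.2 Hz.

9.2 Hz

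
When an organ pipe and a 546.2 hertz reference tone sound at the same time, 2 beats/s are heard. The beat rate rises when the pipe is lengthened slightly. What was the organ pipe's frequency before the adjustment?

544.2 Hz

|f − 546.2| = 2, so the organ pipe was at either 544.2 Hz or 548.2 Hz.
A longer pipe has a lower fundamental; the adjustment lowers the organ pipe's frequency.
The beat rate rose, so the adjustment moved the organ pipe further from 546.2 Hz — it was already below the reference.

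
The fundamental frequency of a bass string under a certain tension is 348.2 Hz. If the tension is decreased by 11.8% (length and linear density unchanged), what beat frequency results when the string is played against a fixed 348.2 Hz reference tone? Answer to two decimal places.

21.19 Hz

For a string, f ∝ √T, so the new frequency is 348.2·√0.882 = 327.0115 Hz.
f_beat = |327.0115 − 348.2| = 21.19 Hz.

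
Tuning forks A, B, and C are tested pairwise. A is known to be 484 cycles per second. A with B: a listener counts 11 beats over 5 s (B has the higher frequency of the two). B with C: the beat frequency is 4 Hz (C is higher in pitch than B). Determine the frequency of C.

490.2 Hz

A–B: Beat frequency = 11/5 = 2.2 Hz.
B is above A, so f_B = 484 + 2.2 = 486.2 Hz.
C is above B, so f_C = 486.2 + 4 = 490.2 Hz.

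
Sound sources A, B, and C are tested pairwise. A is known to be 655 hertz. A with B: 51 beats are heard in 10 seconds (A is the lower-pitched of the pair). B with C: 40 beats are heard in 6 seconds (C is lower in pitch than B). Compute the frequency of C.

A–B: Beat frequency = 51/10 = 5.1 Hz.
B is above A, so f_B = 655 + 5.1 = 660.1 Hz.
B–C: Beat frequency = 40/6 = 6.6667 Hz.
C is below B, so f_C = 660.1 − 6.6667 = 653.4333 Hz.

653.4333 Hz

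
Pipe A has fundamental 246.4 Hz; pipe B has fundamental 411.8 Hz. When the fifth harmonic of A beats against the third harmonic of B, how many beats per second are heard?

Fifth harmonic of the first: 5·246.4 = 1232.0 Hz.
Third harmonic of the second: 3·411.8 = 1235.4 Hz.
f_beat = |1232.0 − 1235.4| = 3.4 Hz.

3.4 Hz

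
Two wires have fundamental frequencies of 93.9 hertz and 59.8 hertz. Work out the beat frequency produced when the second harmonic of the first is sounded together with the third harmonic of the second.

8.4 Hz

Second harmonic of the first: 2·93.9 = 187.8 Hz.
Third harmonic of the second: 3·59.8 = 179.4 Hz.
f_beat = |187.8 − 179.4| = 8.4 Hz.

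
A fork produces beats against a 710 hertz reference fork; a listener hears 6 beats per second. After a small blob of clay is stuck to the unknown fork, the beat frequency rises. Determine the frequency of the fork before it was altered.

704 Hz

|f − 710| = 6, so the fork was at either 704 Hz or 716 Hz.
Adding mass to a fork lowers its frequency; the adjustment lowers the fork's frequency.
The beat rate rose, so the adjustment moved the fork further from 710 Hz — it was already below the reference.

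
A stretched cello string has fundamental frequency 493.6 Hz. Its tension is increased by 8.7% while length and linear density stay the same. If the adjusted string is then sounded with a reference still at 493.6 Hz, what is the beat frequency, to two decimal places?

21.02 Hz

For a string, f ∝ √T, so the new frequency is 493.6·√1.087 = 514.6239 Hz.
f_beat = |514.6239 − 493.6| = 21.02 Hz.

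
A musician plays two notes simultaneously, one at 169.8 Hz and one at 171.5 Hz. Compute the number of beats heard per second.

The beat frequency equals the magnitude of the frequency difference.
|169.8 − 171.5| = 1.7 Hz.

1.7 Hz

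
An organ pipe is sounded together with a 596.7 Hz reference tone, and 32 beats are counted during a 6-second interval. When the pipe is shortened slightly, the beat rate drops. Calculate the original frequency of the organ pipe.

Beat frequency = 32/6 = 5.3333 Hz.
|f − 596.7| = 5.3333, so the organ pipe was at either 591.3667 Hz or 602.0333 Hz.
A shorter pipe has a higher fundamental; the adjustment raises the organ pipe's frequency.
The beat rate fell, so the adjustment moved the organ pipe toward 596.7 Hz — it must have started below the reference.

591.3667 Hz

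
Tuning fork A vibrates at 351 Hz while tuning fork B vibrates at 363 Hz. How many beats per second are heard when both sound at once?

f_beat = |f₁ − f₂|.
|351 − 363| = 12 Hz.

12 Hz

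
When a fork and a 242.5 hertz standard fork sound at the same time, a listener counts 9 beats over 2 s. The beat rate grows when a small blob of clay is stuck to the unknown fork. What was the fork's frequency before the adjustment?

238 Hz

Beat frequency = 9/2 = 4.5 Hz.
|f − 242.5| = 4.5, so the fork was at either 238 Hz or 247 Hz.
Adding mass to a fork lowers its frequency; the adjustment lowers the fork's frequency.
The beat rate rose, so the adjustment moved the fork further from 242.5 Hz — it was already below the reference.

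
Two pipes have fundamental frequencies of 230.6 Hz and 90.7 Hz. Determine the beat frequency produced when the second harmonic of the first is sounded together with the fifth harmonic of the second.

7.7 Hz

Second harmonic of the first: 2·230.6 = 461.2 Hz.
Fifth harmonic of the second: 5·90.7 = 453.5 Hz.
f_beat = |461.2 − 453.5| = 7.7 Hz.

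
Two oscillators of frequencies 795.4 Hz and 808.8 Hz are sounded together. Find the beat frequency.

f_beat = |f₁ − f₂|.
|795.4 − 808.8| = 13.4 Hz.

13.4 Hz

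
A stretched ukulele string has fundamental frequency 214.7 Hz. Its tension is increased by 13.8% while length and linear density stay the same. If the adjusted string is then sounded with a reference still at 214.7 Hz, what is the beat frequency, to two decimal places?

For a string, f ∝ √T, so the new frequency is 214.7·√1.138 = 229.0357 Hz.
f_beat = |229.0357 − 214.7| = 14.34 Hz.

14.34 Hz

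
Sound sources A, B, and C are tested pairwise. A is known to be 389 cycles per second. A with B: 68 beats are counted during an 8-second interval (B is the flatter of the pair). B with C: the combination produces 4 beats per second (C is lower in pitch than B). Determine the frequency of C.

A–B: Beat frequency = 68/8 = 8.5 Hz.
B is below A, so f_B = 389 − 8.5 = 380.5 Hz.
C is below B, so f_C = 380.5 − 4 = 376.5 Hz.

376.5 Hz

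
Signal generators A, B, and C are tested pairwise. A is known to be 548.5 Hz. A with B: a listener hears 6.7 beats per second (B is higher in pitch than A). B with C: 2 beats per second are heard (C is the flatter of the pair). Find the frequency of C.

553.2 Hz

B is above A, so f_B = 548.5 + 6.7 = 555.2 Hz.
C is below B, so f_C = 555.2 − 2 = 553.2 Hz.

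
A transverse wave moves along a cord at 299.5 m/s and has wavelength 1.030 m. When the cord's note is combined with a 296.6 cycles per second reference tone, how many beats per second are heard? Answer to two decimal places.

Source frequency f = v/λ = 299.5/1.030 = 290.7767 Hz.
f_beat = |290.7767 − 296.6| = 5.82 Hz.

5.82 Hz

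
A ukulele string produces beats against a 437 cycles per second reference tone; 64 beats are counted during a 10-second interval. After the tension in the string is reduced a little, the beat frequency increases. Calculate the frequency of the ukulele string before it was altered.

430.6 Hz

Beat frequency = 64/10 = 6.4 Hz.
|f − 437| = 6.4, so the ukulele string was at either 430.6 Hz or 443.4 Hz.
Lower tension means lower frequency; the adjustment lowers the ukulele string's frequency.
The beat rate rose, so the adjustment moved the ukulele string further from 437 Hz — it was already below the reference.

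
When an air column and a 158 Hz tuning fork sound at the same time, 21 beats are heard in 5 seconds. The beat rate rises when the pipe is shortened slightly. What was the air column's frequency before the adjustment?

162.2 Hz

Beat frequency = 21/5 = 4.2 Hz.
|f − 158| = 4.2, so the air column was at either 153.8 Hz or 162.2 Hz.
A shorter pipe has a higher fundamental; the adjustment raises the air column's frequency.
The beat rate rose, so the adjustment moved the air column further from 158 Hz — it was already above the reference.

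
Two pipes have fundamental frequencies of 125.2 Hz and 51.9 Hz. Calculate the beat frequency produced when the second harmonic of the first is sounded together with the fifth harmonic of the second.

Second harmonic of the first: 2·125.2 = 250.4 Hz.
Fifth harmonic of the second: 5·51.9 = 259.5 Hz.
f_beat = |250.4 − 259.5| = 9.1 Hz.

9.1 Hz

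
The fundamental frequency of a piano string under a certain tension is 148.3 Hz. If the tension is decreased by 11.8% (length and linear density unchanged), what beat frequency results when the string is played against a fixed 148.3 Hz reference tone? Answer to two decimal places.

For a string, f ∝ √T, so the new frequency is 148.3·√0.882 = 139.2757 Hz.
f_beat = |139.2757 − 148.3| = 9.02 Hz.

9.02 Hz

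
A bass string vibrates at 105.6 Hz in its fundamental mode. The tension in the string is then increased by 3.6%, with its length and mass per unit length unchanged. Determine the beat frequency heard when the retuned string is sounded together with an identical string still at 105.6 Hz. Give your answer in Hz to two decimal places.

1.88 Hz

For a string, f ∝ √T, so the new frequency is 105.6·√1.036 = 107.4840 Hz.
f_beat = |107.4840 − 105.6| = 1.88 Hz.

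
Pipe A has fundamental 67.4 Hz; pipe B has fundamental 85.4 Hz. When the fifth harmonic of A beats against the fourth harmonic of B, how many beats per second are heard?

4.6 Hz

Fifth harmonic of the first: 5·67.4 = 337.0 Hz.
Fourth harmonic of the second: 4·85.4 = 341.6 Hz.
f_beat = |337.0 − 341.6| = 4.6 Hz.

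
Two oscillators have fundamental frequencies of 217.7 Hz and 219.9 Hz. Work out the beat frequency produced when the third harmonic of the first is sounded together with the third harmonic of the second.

Third harmonic of the first: 3·217.7 = 653.1 Hz.
Third harmonic of the second: 3·219.9 = 659.7 Hz.
f_beat = |653.1 − 659.7| = 6.6 Hz.

6.6 Hz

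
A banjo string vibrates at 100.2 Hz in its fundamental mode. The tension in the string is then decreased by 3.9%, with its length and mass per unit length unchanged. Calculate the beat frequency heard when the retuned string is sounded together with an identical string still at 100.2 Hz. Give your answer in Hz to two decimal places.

For a string, f ∝ √T, so the new frequency is 100.2·√0.961 = 98.2267 Hz.
f_beat = |98.2267 − 100.2| = 1.97 Hz.

1.97 Hz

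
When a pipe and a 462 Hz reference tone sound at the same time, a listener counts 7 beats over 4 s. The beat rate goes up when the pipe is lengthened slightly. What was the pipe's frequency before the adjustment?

Beat frequency = 7/4 = 1.75 Hz.
|f − 462| = 1.75, so the pipe was at either 460.25 Hz or 463.75 Hz.
A longer pipe has a lower fundamental; the adjustment lowers the pipe's frequency.
The beat rate rose, so the adjustment moved the pipe further from 462 Hz — it was already below the reference.

460.25 Hz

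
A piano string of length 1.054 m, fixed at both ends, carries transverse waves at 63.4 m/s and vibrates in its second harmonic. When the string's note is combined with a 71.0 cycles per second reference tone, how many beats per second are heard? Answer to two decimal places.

For a string fixed at both ends, f_n = n·v/(2L) = 2·63.4/(2·1.054) = 60.1518 Hz.
f_beat = |60.1518 − 71.0| = 10.85 Hz.

10.85 Hz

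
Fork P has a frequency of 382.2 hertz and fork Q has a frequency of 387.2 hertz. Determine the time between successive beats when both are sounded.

0.200 s

f_beat = |382.2 − 387.2| = 5 Hz.
Beat period T = 1 / f_beat = 1 / 5 s.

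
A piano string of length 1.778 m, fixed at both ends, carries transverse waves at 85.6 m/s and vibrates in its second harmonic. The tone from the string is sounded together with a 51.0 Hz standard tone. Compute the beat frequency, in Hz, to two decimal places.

2.86 Hz

For a string fixed at both ends, f_n = n·v/(2L) = 2·85.6/(2·1.778) = 48.1440 Hz.
f_beat = |48.1440 − 51.0| = 2.86 Hz.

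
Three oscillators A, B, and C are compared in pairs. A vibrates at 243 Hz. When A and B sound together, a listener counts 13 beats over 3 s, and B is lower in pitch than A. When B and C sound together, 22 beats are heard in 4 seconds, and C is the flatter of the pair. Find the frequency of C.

233.1667 Hz

A–B: Beat frequency = 13/3 = 4.3333 Hz.
B is below A, so f_B = 243 − 4.3333 = 238.6667 Hz.
B–C: Beat frequency = 22/4 = 5.5 Hz.
C is below B, so f_C = 238.6667 − 5.5 = 233.1667 Hz.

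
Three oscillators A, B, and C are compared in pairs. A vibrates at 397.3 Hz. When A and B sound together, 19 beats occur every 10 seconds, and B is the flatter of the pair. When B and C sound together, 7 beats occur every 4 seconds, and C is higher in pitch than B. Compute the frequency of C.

A–B: Beat frequency = 19/10 = 1.9 Hz.
B is below A, so f_B = 397.3 − 1.9 = 395.4 Hz.
B–C: Beat frequency = 7/4 = 1.75 Hz.
C is above B, so f_C = 395.4 + 1.75 = 397.15 Hz.

397.15 Hz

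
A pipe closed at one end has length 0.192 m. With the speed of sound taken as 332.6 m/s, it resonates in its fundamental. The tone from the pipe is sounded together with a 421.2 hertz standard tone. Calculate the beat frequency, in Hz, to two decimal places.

Closed pipe (odd harmonics): f_n = n·v/(4L) = 1·332.6/(4·0.192) = 433.0729 Hz.
f_beat = |433.0729 − 421.2| = 11.87 Hz.

11.87 Hz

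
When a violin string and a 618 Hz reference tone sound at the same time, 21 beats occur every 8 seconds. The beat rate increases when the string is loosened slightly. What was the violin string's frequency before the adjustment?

Beat frequency = 21/8 = 2.625 Hz.
|f − 618| = 2.625, so the violin string was at either 615.375 Hz or 620.625 Hz.
Reducing tension lowers a string's frequency; the adjustment lowers the violin string's frequency.
The beat rate rose, so the adjustment moved the violin string further from 618 Hz — it was already below the reference.

615.375 Hz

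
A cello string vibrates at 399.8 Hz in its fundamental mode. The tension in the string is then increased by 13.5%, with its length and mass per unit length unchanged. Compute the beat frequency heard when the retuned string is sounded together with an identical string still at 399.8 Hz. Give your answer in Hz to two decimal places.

26.13 Hz

For a string, f ∝ √T, so the new frequency is 399.8·√1.135 = 425.9324 Hz.
f_beat = |425.9324 − 399.8| = 26.13 Hz.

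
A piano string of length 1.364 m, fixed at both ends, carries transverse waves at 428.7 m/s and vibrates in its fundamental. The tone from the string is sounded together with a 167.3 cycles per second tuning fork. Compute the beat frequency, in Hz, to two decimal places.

10.15 Hz

For a string fixed at both ends, f_n = n·v/(2L) = 1·428.7/(2·1.364) = 157.1481 Hz.
f_beat = |157.1481 − 167.3| = 10.15 Hz.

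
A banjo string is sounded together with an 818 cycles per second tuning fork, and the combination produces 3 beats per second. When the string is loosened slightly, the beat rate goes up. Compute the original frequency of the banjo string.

815 Hz

|f − 818| = 3, so the banjo string was at either 815 Hz or 821 Hz.
Reducing tension lowers a string's frequency; the adjustment lowers the banjo string's frequency.
The beat rate rose, so the adjustment moved the banjo string further from 818 Hz — it was already below the reference.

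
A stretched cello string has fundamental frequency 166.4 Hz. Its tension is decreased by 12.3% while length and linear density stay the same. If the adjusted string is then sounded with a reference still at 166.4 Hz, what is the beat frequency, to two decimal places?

For a string, f ∝ √T, so the new frequency is 166.4·√0.877 = 155.8307 Hz.
f_beat = |155.8307 − 166.4| = 10.57 Hz.

10.57 Hz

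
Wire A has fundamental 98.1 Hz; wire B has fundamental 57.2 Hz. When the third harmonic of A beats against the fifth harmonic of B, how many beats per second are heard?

8.3 Hz

Third harmonic of the first: 3·98.1 = 294.3 Hz.
Fifth harmonic of the second: 5·57.2 = 286.0 Hz.
f_beat = |294.3 − 286.0| = 8.3 Hz.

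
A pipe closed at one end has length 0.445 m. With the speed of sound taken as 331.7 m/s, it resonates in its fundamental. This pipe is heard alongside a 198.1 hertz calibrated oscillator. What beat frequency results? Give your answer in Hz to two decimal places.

11.75 Hz

Closed pipe (odd harmonics): f_n = n·v/(4L) = 1·331.7/(4·0.445) = 186.3483 Hz.
f_beat = |186.3483 − 198.1| = 11.75 Hz.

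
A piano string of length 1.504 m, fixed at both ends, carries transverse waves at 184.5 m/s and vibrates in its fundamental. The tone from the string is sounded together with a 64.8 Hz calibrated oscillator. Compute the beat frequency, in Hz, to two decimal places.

3.46 Hz

For a string fixed at both ends, f_n = n·v/(2L) = 1·184.5/(2·1.504) = 61.3364 Hz.
f_beat = |61.3364 − 64.8| = 3.46 Hz.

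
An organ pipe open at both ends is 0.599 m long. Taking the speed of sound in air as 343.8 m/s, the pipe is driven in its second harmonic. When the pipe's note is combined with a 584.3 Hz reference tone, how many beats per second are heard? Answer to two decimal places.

10.34 Hz

Open pipe: f_n = n·v/(2L) = 2·343.8/(2·0.599) = 573.9566 Hz.
f_beat = |573.9566 − 584.3| = 10.34 Hz.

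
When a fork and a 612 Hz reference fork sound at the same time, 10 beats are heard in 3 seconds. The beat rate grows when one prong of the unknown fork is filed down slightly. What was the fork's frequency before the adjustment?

Beat frequency = 10/3 = 3.3333 Hz.
|f − 612| = 3.3333, so the fork was at either 608.6667 Hz or 615.3333 Hz.
Filing a prong removes mass and raises the fork's frequency; the adjustment raises the fork's frequency.
The beat rate rose, so the adjustment moved the fork further from 612 Hz — it was already above the reference.

615.3333 Hz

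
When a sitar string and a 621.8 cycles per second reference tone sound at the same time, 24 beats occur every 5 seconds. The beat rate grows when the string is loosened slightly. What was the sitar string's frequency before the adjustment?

Beat frequency = 24/5 = 4.8 Hz.
|f − 621.8| = 4.8, so the sitar string was at either 617 Hz or 626.6 Hz.
Reducing tension lowers a string's frequency; the adjustment lowers the sitar string's frequency.
The beat rate rose, so the adjustment moved the sitar string further from 621.8 Hz — it was already below the reference.

617 Hz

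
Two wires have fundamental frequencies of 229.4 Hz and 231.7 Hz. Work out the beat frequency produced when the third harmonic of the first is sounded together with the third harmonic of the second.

6.9 Hz

Third harmonic of the first: 3·229.4 = 688.2 Hz.
Third harmonic of the second: 3·231.7 = 695.1 Hz.
f_beat = |688.2 − 695.1| = 6.9 Hz.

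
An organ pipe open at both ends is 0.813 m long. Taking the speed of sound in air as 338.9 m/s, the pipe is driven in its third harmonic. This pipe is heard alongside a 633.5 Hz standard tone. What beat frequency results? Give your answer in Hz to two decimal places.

Open pipe: f_n = n·v/(2L) = 3·338.9/(2·0.813) = 625.2768 Hz.
f_beat = |625.2768 − 633.5| = 8.22 Hz.

8.22 Hz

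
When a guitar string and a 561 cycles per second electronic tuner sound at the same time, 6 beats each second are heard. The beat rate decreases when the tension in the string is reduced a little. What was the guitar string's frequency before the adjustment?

|f − 561| = 6, so the guitar string was at either 555 Hz or 567 Hz.
Lower tension means lower frequency; the adjustment lowers the guitar string's frequency.
The beat rate fell, so the adjustment moved the guitar string toward 561 Hz — it must have started above the reference.

567 Hz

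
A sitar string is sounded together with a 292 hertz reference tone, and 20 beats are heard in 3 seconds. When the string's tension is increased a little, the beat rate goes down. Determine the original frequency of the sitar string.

Beat frequency = 20/3 = 6.6667 Hz.
|f − 292| = 6.6667, so the sitar string was at either 285.3333 Hz or 298.6667 Hz.
Higher tension means higher frequency; the adjustment raises the sitar string's frequency.
The beat rate fell, so the adjustment moved the sitar string toward 292 Hz — it must have started below the reference.

285.3333 Hz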